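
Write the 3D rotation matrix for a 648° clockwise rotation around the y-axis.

Rotation matrix for clockwise 648° around y-axis:
A clockwise rotation by 648° is a counterclockwise rotation by -648°.
cos(-648°) = 0.3090, sin(-648°) = 0.9511
Result: [[0.3090, 0, 0.9511], [0, 1, 0], [-0.9511, 0, 0.3090]]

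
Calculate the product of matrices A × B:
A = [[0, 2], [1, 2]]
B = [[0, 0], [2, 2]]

Matrix multiplication:
C[0][0] = 0×0 + 2×2 = 4
C[0][1] = 0×0 + 2×2 = 4
C[1][0] = 1×0 + 2×2 = 4
C[1][1] = 1×0 + 2×2 = 4
Result: [[4, 4], [4, 4]]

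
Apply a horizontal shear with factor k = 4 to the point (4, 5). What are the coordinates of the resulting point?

Shear matrix for horizontal shear with factor k = 4:
[[1, 4], [0, 1]]
Result: (4, 5) → (24, 5)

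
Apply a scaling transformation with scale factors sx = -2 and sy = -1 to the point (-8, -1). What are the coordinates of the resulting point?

Scaling matrix:
[[-2, 0], [0, -1]]
Result: (-8 × -2, -1 × -1) = (16, 1)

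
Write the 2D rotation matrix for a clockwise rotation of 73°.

Rotation matrix formula: [[cos θ, -sin θ], [sin θ, cos θ]]
A clockwise rotation by 73° is equivalent to a counterclockwise rotation by -73°.
For θ = -73°:
cos(-73°) = 0.2924
sin(-73°) = -0.9563
Result: [[0.2924, 0.9563], [-0.9563, 0.2924]]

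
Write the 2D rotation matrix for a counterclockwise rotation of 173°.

Rotation matrix formula: [[cos θ, -sin θ], [sin θ, cos θ]]
For θ = 173°:
cos(173°) = -0.9925
sin(173°) = 0.1219
Result: [[-0.9925, -0.1219], [0.1219, -0.9925]]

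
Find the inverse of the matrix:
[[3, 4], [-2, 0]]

For [[a,b],[c,d]], inverse = (1/det)·[[d,-b],[-c,a]]
det = (3)(0) - (4)(-2) = 0 - -8 = 8
Inverse = (1/8)·[[0, -4], [2, 3]]
= [[0, -1/2], [1/4, 3/8]]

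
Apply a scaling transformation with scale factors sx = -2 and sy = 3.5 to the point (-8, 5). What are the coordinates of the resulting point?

Scaling matrix:
[[-2, 0], [0, 3.50]]
Result: (-8 × -2, 5 × 3.5) = (16, 17.5)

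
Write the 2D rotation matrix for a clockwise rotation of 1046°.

Rotation matrix formula: [[cos θ, -sin θ], [sin θ, cos θ]]
A clockwise rotation by 1046° is equivalent to a counterclockwise rotation by -1046°.
For θ = -1046°:
cos(-1046°) = 0.8290
sin(-1046°) = 0.5592
Result: [[0.8290, -0.5592], [0.5592, 0.8290]]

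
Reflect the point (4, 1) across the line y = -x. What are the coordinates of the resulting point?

Reflection across line y = -x: (4, 1) → (-1, -4)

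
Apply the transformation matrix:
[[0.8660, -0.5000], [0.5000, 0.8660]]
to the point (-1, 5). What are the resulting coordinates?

Matrix multiplication:
[[0.8660, -0.5000], [0.5000, 0.8660]] × [-1, 5]ᵀ
= [(0.8660)(-1) + (-0.5000)(5), (0.5000)(-1) + (0.8660)(5)]ᵀ
= [-3.3660, 3.8300]ᵀ
Result: (-3.3660, 3.8300)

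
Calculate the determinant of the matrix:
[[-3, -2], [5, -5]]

For a 2×2 matrix [[a, b], [c, d]], det = ad - bc
det = (-3)(-5) - (-2)(5) = 15 - -10 = 25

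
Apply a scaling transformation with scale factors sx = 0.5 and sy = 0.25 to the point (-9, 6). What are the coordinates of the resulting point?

Scaling matrix:
[[0.50, 0], [0, 0.25]]
Result: (-9 × 0.5, 6 × 0.25) = (-4.5, 1.5)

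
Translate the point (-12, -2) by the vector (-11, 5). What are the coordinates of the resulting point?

Translation by (-11, 5) (homogeneous matrix [[1, 0, -11], [0, 1, 5], [0, 0, 1]]):
x' = -12 + -11 = -23
y' = -2 + 5 = 3
Result: (-23, 3)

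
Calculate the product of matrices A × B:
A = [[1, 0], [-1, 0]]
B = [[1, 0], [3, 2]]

Matrix multiplication:
C[0][0] = 1×1 + 0×3 = 1
C[0][1] = 1×0 + 0×2 = 0
C[1][0] = -1×1 + 0×3 = -1
C[1][1] = -1×0 + 0×2 = 0
Result: [[1, 0], [-1, 0]]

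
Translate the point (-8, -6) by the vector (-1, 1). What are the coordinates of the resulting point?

Translation by (-1, 1) (homogeneous matrix [[1, 0, -1], [0, 1, 1], [0, 0, 1]]):
x' = -8 + -1 = -9
y' = -6 + 1 = -5
Result: (-9, -5)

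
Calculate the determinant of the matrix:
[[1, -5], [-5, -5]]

For a 2×2 matrix [[a, b], [c, d]], det = ad - bc
det = (1)(-5) - (-5)(-5) = -5 - 25 = -30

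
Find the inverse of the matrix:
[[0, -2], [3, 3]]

For [[a,b],[c,d]], inverse = (1/det)·[[d,-b],[-c,a]]
det = (0)(3) - (-2)(3) = 0 - -6 = 6
Inverse = (1/6)·[[3, 2], [-3, 0]]
= [[1/2, 1/3], [-1/2, 0]]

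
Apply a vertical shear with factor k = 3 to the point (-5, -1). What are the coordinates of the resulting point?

Shear matrix for vertical shear with factor k = 3:
[[1, 0], [3, 1]]
Result: (-5, -1) → (-5, -16)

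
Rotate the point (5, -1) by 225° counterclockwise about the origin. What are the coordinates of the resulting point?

Rotation matrix for 225°: [[cos 225°, -sin 225°], [sin 225°, cos 225°]] ≈ [[-0.707107, 0.707107], [-0.707107, -0.707107]]
[[-0.707107, 0.707107], [-0.707107, -0.707107]] × [5, -1]ᵀ ≈ [-4.2426, -2.8284]ᵀ
Result: (-4.2426, -2.8284)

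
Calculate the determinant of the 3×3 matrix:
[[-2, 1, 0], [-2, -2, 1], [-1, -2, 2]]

Expansion along first row:
det = -2·det([[-2,1],[-2,2]]) - 1·det([[-2,1],[-1,2]]) + 0·det([[-2,-2],[-1,-2]])
    = -2·(-2·2 - 1·-2) - 1·(-2·2 - 1·-1) + 0·(-2·-2 - -2·-1)
    = -2·-2 - 1·-3 + 0·2
    = 4 + 3 + 0 = 7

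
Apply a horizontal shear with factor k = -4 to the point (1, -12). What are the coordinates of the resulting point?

Shear matrix for horizontal shear with factor k = -4:
[[1, -4], [0, 1]]
Result: (1, -12) → (49, -12)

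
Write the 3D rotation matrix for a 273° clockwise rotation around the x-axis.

Rotation matrix for clockwise 273° around x-axis:
A clockwise rotation by 273° is a counterclockwise rotation by -273°.
cos(-273°) = 0.0523, sin(-273°) = 0.9986
Result: [[1, 0, 0], [0, 0.0523, -0.9986], [0, 0.9986, 0.0523]]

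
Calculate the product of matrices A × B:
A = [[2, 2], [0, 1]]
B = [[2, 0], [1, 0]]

Matrix multiplication:
C[0][0] = 2×2 + 2×1 = 6
C[0][1] = 2×0 + 2×0 = 0
C[1][0] = 0×2 + 1×1 = 1
C[1][1] = 0×0 + 1×0 = 0
Result: [[6, 0], [1, 0]]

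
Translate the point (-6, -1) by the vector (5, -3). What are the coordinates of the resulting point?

Translation by (5, -3) (homogeneous matrix [[1, 0, 5], [0, 1, -3], [0, 0, 1]]):
x' = -6 + 5 = -1
y' = -1 + -3 = -4
Result: (-1, -4)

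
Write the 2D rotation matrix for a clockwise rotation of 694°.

Rotation matrix formula: [[cos θ, -sin θ], [sin θ, cos θ]]
A clockwise rotation by 694° is equivalent to a counterclockwise rotation by -694°.
For θ = -694°:
cos(-694°) = 0.8988
sin(-694°) = 0.4384
Result: [[0.8988, -0.4384], [0.4384, 0.8988]]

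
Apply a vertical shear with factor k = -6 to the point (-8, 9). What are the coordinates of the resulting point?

Shear matrix for vertical shear with factor k = -6:
[[1, 0], [-6, 1]]
Result: (-8, 9) → (-8, 57)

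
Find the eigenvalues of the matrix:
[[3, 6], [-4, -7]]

Characteristic equation: det(A - λI) = 0
λ² - (trace)λ + (det) = 0
trace = 3 + -7 = -4, det = (3)(-7) - (6)(-4) = 3
λ² - (-4)λ + (3) = 0
λ = (-4 ± √((-4)² - 4·(3))) / 2 = (-4 ± √4) / 2
Solving: λ = -3, -1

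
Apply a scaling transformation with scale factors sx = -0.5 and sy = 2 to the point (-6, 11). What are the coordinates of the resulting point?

Scaling matrix:
[[-0.50, 0], [0, 2]]
Result: (-6 × -0.5, 11 × 2) = (3, 22)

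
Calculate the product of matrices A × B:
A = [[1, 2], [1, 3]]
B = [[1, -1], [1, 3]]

Matrix multiplication:
C[0][0] = 1×1 + 2×1 = 3
C[0][1] = 1×-1 + 2×3 = 5
C[1][0] = 1×1 + 3×1 = 4
C[1][1] = 1×-1 + 3×3 = 8
Result: [[3, 5], [4, 8]]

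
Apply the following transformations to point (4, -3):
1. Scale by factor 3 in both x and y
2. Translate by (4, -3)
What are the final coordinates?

Step 1: Scale (4, -3) by 3 → (12, -9)
Step 2: Translate by (4, -3) → (16, -12)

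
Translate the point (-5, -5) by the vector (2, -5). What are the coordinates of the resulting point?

Translation by (2, -5) (homogeneous matrix [[1, 0, 2], [0, 1, -5], [0, 0, 1]]):
x' = -5 + 2 = -3
y' = -5 + -5 = -10
Result: (-3, -10)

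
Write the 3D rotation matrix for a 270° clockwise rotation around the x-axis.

Rotation matrix for clockwise 270° around x-axis:
A clockwise rotation by 270° is a counterclockwise rotation by -270°.
cos(-270°) = 0, sin(-270°) = 1
Result: [[1, 0, 0], [0, 0, -1], [0, 1, 0]]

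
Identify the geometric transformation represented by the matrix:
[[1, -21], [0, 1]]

This matrix represents: horizontal shear with factor -21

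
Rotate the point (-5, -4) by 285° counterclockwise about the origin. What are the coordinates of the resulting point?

Rotation matrix for 285°: [[cos 285°, -sin 285°], [sin 285°, cos 285°]] ≈ [[0.258819, 0.965926], [-0.965926, 0.258819]]
[[0.258819, 0.965926], [-0.965926, 0.258819]] × [-5, -4]ᵀ ≈ [-5.1578, 3.7944]ᵀ
Result: (-5.1578, 3.7944)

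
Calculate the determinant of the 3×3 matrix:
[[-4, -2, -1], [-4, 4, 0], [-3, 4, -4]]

Expansion along first row:
det = -4·det([[4,0],[4,-4]]) - -2·det([[-4,0],[-3,-4]]) + -1·det([[-4,4],[-3,4]])
    = -4·(4·-4 - 0·4) - -2·(-4·-4 - 0·-3) + -1·(-4·4 - 4·-3)
    = -4·-16 - -2·16 + -1·-4
    = 64 + 32 + 4 = 100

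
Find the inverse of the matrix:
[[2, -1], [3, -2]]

For [[a,b],[c,d]], inverse = (1/det)·[[d,-b],[-c,a]]
det = (2)(-2) - (-1)(3) = -4 - -3 = -1
Inverse = (1/-1)·[[-2, 1], [-3, 2]]
= [[2, -1], [3, -2]]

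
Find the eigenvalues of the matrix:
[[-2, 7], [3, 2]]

Characteristic equation: det(A - λI) = 0
λ² - (trace)λ + (det) = 0
trace = -2 + 2 = 0, det = (-2)(2) - (7)(3) = -25
λ² - (0)λ + (-25) = 0
λ = (0 ± √((0)² - 4·(-25))) / 2 = (0 ± √100) / 2
Solving: λ = -5, 5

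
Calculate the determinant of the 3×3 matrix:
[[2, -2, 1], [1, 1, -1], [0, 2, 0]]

Expansion along first row:
det = 2·det([[1,-1],[2,0]]) - -2·det([[1,-1],[0,0]]) + 1·det([[1,1],[0,2]])
    = 2·(1·0 - -1·2) - -2·(1·0 - -1·0) + 1·(1·2 - 1·0)
    = 2·2 - -2·0 + 1·2
    = 4 + 0 + 2 = 6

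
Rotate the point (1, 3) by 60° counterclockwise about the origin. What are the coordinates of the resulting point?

Rotation matrix for 60°: [[cos 60°, -sin 60°], [sin 60°, cos 60°]] ≈ [[0.500000, -0.866025], [0.866025, 0.500000]]
[[0.500000, -0.866025], [0.866025, 0.500000]] × [1, 3]ᵀ ≈ [-2.0981, 2.3660]ᵀ
Result: (-2.0981, 2.3660)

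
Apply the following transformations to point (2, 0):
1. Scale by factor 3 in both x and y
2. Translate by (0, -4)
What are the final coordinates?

Step 1: Scale (2, 0) by 3 → (6, 0)
Step 2: Translate by (0, -4) → (6, -4)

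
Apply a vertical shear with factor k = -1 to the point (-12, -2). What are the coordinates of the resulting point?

Shear matrix for vertical shear with factor k = -1:
[[1, 0], [-1, 1]]
Result: (-12, -2) → (-12, 10)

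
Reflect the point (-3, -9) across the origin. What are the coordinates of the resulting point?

Reflection across origin: (-3, -9) → (3, 9)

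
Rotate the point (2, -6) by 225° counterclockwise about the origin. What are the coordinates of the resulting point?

Rotation matrix for 225°: [[cos 225°, -sin 225°], [sin 225°, cos 225°]] ≈ [[-0.707107, 0.707107], [-0.707107, -0.707107]]
[[-0.707107, 0.707107], [-0.707107, -0.707107]] × [2, -6]ᵀ ≈ [-5.6569, 2.8284]ᵀ
Result: (-5.6569, 2.8284)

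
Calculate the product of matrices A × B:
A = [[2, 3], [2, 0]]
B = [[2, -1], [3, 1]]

Matrix multiplication:
C[0][0] = 2×2 + 3×3 = 13
C[0][1] = 2×-1 + 3×1 = 1
C[1][0] = 2×2 + 0×3 = 4
C[1][1] = 2×-1 + 0×1 = -2
Result: [[13, 1], [4, -2]]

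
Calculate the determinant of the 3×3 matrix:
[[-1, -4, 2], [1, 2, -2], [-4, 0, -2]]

Expansion along first row:
det = -1·det([[2,-2],[0,-2]]) - -4·det([[1,-2],[-4,-2]]) + 2·det([[1,2],[-4,0]])
    = -1·(2·-2 - -2·0) - -4·(1·-2 - -2·-4) + 2·(1·0 - 2·-4)
    = -1·-4 - -4·-10 + 2·8
    = 4 + -40 + 16 = -20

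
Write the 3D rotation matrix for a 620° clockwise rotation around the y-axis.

Rotation matrix for clockwise 620° around y-axis:
A clockwise rotation by 620° is a counterclockwise rotation by -620°.
cos(-620°) = -0.1736, sin(-620°) = 0.9848
Result: [[-0.1736, 0, 0.9848], [0, 1, 0], [-0.9848, 0, -0.1736]]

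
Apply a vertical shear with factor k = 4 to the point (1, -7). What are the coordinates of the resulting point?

Shear matrix for vertical shear with factor k = 4:
[[1, 0], [4, 1]]
Result: (1, -7) → (1, -3)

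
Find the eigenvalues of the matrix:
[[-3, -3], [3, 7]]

Characteristic equation: det(A - λI) = 0
λ² - (trace)λ + (det) = 0
trace = -3 + 7 = 4, det = (-3)(7) - (-3)(3) = -12
λ² - (4)λ + (-12) = 0
λ = (4 ± √((4)² - 4·(-12))) / 2 = (4 ± √64) / 2
Solving: λ = -2, 6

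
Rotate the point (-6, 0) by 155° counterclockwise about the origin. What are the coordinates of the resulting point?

Rotation matrix for 155°: [[cos 155°, -sin 155°], [sin 155°, cos 155°]] ≈ [[-0.906308, -0.422618], [0.422618, -0.906308]]
[[-0.906308, -0.422618], [0.422618, -0.906308]] × [-6, 0]ᵀ ≈ [5.4378, -2.5357]ᵀ
Result: (5.4378, -2.5357)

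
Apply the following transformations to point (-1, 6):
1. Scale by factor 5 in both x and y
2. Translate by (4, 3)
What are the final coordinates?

Step 1: Scale (-1, 6) by 5 → (-5, 30)
Step 2: Translate by (4, 3) → (-1, 33)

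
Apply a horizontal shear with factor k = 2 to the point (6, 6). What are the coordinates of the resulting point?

Shear matrix for horizontal shear with factor k = 2:
[[1, 2], [0, 1]]
Result: (6, 6) → (18, 6)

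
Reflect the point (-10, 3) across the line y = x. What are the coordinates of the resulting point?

Reflection across line y = x: (-10, 3) → (3, -10)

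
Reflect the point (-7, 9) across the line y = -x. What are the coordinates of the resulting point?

Reflection across line y = -x: (-7, 9) → (-9, 7)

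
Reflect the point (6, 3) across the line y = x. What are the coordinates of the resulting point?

Reflection across line y = x: (6, 3) → (3, 6)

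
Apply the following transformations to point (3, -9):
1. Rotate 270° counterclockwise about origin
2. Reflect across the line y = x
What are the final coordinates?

Step 1: Rotate 270° → (-9, -3)
Step 2: Reflect across line y = x → (-3, -9)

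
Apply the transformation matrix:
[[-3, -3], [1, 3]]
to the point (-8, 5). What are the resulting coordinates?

Matrix multiplication:
[[-3, -3], [1, 3]] × [-8, 5]ᵀ
= [(-3)(-8) + (-3)(5), (1)(-8) + (3)(5)]ᵀ
= [9, 7]ᵀ
Result: (9, 7)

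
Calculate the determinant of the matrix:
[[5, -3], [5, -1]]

For a 2×2 matrix [[a, b], [c, d]], det = ad - bc
det = (5)(-1) - (-3)(5) = -5 - -15 = 10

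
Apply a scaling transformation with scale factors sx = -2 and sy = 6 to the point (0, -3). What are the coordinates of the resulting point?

Scaling matrix:
[[-2, 0], [0, 6]]
Result: (0 × -2, -3 × 6) = (0, -18)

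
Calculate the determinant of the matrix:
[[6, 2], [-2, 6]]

For a 2×2 matrix [[a, b], [c, d]], det = ad - bc
det = (6)(6) - (2)(-2) = 36 - -4 = 40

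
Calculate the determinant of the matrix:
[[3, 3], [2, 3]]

For a 2×2 matrix [[a, b], [c, d]], det = ad - bc
det = (3)(3) - (3)(2) = 9 - 6 = 3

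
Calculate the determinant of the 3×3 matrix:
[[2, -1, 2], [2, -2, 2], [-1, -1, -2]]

Expansion along first row:
det = 2·det([[-2,2],[-1,-2]]) - -1·det([[2,2],[-1,-2]]) + 2·det([[2,-2],[-1,-1]])
    = 2·(-2·-2 - 2·-1) - -1·(2·-2 - 2·-1) + 2·(2·-1 - -2·-1)
    = 2·6 - -1·-2 + 2·-4
    = 12 + -2 + -8 = 2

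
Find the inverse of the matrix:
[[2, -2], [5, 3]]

For [[a,b],[c,d]], inverse = (1/det)·[[d,-b],[-c,a]]
det = (2)(3) - (-2)(5) = 6 - -10 = 16
Inverse = (1/16)·[[3, 2], [-5, 2]]
= [[3/16, 1/8], [-5/16, 1/8]]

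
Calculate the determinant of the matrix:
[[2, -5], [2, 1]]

For a 2×2 matrix [[a, b], [c, d]], det = ad - bc
det = (2)(1) - (-5)(2) = 2 - -10 = 12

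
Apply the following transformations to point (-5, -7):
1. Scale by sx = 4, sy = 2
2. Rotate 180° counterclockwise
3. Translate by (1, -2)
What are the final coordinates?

Step 1: Scale → (-20, -14)
Step 2: Rotate 180° → (20, 14)
Step 3: Translate → (21, 12)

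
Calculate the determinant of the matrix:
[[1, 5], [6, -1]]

For a 2×2 matrix [[a, b], [c, d]], det = ad - bc
det = (1)(-1) - (5)(6) = -1 - 30 = -31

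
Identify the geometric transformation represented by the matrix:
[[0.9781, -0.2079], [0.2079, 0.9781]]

This matrix represents: rotation by 12° counterclockwise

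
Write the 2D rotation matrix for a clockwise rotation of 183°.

Rotation matrix formula: [[cos θ, -sin θ], [sin θ, cos θ]]
A clockwise rotation by 183° is equivalent to a counterclockwise rotation by -183°.
For θ = -183°:
cos(-183°) = -0.9986
sin(-183°) = 0.0523
Result: [[-0.9986, -0.0523], [0.0523, -0.9986]]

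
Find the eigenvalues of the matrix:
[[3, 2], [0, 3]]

Characteristic equation: det(A - λI) = 0
λ² - (trace)λ + (det) = 0
trace = 3 + 3 = 6, det = (3)(3) - (2)(0) = 9
λ² - (6)λ + (9) = 0
λ = (6 ± √((6)² - 4·(9))) / 2 = (6 ± √0) / 2
Solving: λ = 3, 3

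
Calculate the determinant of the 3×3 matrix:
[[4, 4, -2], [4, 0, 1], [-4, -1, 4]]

Expansion along first row:
det = 4·det([[0,1],[-1,4]]) - 4·det([[4,1],[-4,4]]) + -2·det([[4,0],[-4,-1]])
    = 4·(0·4 - 1·-1) - 4·(4·4 - 1·-4) + -2·(4·-1 - 0·-4)
    = 4·1 - 4·20 + -2·-4
    = 4 + -80 + 8 = -68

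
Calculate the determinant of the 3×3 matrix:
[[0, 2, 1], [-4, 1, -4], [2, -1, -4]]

Expansion along first row:
det = 0·det([[1,-4],[-1,-4]]) - 2·det([[-4,-4],[2,-4]]) + 1·det([[-4,1],[2,-1]])
    = 0·(1·-4 - -4·-1) - 2·(-4·-4 - -4·2) + 1·(-4·-1 - 1·2)
    = 0·-8 - 2·24 + 1·2
    = 0 + -48 + 2 = -46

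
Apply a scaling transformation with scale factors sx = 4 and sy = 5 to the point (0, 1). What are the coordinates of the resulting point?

Scaling matrix:
[[4, 0], [0, 5]]
Result: (0 × 4, 1 × 5) = (0, 5)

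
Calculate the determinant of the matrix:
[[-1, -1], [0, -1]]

For a 2×2 matrix [[a, b], [c, d]], det = ad - bc
det = (-1)(-1) - (-1)(0) = 1 - 0 = 1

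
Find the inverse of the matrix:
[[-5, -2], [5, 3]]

For [[a,b],[c,d]], inverse = (1/det)·[[d,-b],[-c,a]]
det = (-5)(3) - (-2)(5) = -15 - -10 = -5
Inverse = (1/-5)·[[3, 2], [-5, -5]]
= [[-3/5, -2/5], [1, 1]]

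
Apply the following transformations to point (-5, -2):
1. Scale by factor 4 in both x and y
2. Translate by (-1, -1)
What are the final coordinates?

Step 1: Scale (-5, -2) by 4 → (-20, -8)
Step 2: Translate by (-1, -1) → (-21, -9)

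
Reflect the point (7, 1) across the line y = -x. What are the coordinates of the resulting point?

Reflection across line y = -x: (7, 1) → (-1, -7)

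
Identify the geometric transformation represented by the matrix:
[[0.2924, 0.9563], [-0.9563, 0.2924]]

This matrix represents: rotation by 287° counterclockwise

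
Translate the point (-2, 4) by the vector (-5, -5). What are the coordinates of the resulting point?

Translation by (-5, -5) (homogeneous matrix [[1, 0, -5], [0, 1, -5], [0, 0, 1]]):
x' = -2 + -5 = -7
y' = 4 + -5 = -1
Result: (-7, -1)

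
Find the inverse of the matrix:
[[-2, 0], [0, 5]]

For [[a,b],[c,d]], inverse = (1/det)·[[d,-b],[-c,a]]
det = (-2)(5) - (0)(0) = -10 - 0 = -10
Inverse = (1/-10)·[[5, 0], [0, -2]]
= [[-1/2, 0], [0, 1/5]]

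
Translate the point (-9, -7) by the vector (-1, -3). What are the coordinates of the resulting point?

Translation by (-1, -3) (homogeneous matrix [[1, 0, -1], [0, 1, -3], [0, 0, 1]]):
x' = -9 + -1 = -10
y' = -7 + -3 = -10
Result: (-10, -10)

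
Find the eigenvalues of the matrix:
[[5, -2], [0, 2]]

Characteristic equation: det(A - λI) = 0
λ² - (trace)λ + (det) = 0
trace = 5 + 2 = 7, det = (5)(2) - (-2)(0) = 10
λ² - (7)λ + (10) = 0
λ = (7 ± √((7)² - 4·(10))) / 2 = (7 ± √9) / 2
Solving: λ = 2, 5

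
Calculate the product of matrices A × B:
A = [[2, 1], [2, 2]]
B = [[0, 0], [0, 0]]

Matrix multiplication:
C[0][0] = 2×0 + 1×0 = 0
C[0][1] = 2×0 + 1×0 = 0
C[1][0] = 2×0 + 2×0 = 0
C[1][1] = 2×0 + 2×0 = 0
Result: [[0, 0], [0, 0]]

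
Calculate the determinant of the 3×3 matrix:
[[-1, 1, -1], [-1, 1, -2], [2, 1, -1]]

Expansion along first row:
det = -1·det([[1,-2],[1,-1]]) - 1·det([[-1,-2],[2,-1]]) + -1·det([[-1,1],[2,1]])
    = -1·(1·-1 - -2·1) - 1·(-1·-1 - -2·2) + -1·(-1·1 - 1·2)
    = -1·1 - 1·5 + -1·-3
    = -1 + -5 + 3 = -3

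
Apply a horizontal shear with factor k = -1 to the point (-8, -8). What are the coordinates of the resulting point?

Shear matrix for horizontal shear with factor k = -1:
[[1, -1], [0, 1]]
Result: (-8, -8) → (0, -8)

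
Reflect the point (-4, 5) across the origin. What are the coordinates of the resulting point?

Reflection across origin: (-4, 5) → (4, -5)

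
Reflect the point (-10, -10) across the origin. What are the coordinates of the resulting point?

Reflection across origin: (-10, -10) → (10, 10)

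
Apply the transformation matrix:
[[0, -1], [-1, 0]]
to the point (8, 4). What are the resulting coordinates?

Matrix multiplication:
[[0, -1], [-1, 0]] × [8, 4]ᵀ
= [(0)(8) + (-1)(4), (-1)(8) + (0)(4)]ᵀ
= [-4, -8]ᵀ
Result: (-4, -8)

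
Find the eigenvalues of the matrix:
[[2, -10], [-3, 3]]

Characteristic equation: det(A - λI) = 0
λ² - (trace)λ + (det) = 0
trace = 2 + 3 = 5, det = (2)(3) - (-10)(-3) = -24
λ² - (5)λ + (-24) = 0
λ = (5 ± √((5)² - 4·(-24))) / 2 = (5 ± √121) / 2
Solving: λ = -3, 8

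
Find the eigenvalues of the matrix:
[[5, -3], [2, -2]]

Characteristic equation: det(A - λI) = 0
λ² - (trace)λ + (det) = 0
trace = 5 + -2 = 3, det = (5)(-2) - (-3)(2) = -4
λ² - (3)λ + (-4) = 0
λ = (3 ± √((3)² - 4·(-4))) / 2 = (3 ± √25) / 2
Solving: λ = -1, 4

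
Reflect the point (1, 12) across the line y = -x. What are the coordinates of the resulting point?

Reflection across line y = -x: (1, 12) → (-12, -1)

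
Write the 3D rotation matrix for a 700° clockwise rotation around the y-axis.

Rotation matrix for clockwise 700° around y-axis:
A clockwise rotation by 700° is a counterclockwise rotation by -700°.
cos(-700°) = 0.9397, sin(-700°) = 0.3420
Result: [[0.9397, 0, 0.3420], [0, 1, 0], [-0.3420, 0, 0.9397]]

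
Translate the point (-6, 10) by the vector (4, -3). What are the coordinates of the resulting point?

Translation by (4, -3) (homogeneous matrix [[1, 0, 4], [0, 1, -3], [0, 0, 1]]):
x' = -6 + 4 = -2
y' = 10 + -3 = 7
Result: (-2, 7)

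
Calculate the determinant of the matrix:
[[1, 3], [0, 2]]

For a 2×2 matrix [[a, b], [c, d]], det = ad - bc
det = (1)(2) - (3)(0) = 2 - 0 = 2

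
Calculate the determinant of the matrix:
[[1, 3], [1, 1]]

For a 2×2 matrix [[a, b], [c, d]], det = ad - bc
det = (1)(1) - (3)(1) = 1 - 3 = -2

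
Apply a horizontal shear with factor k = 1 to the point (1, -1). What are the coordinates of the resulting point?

Shear matrix for horizontal shear with factor k = 1:
[[1, 1], [0, 1]]
Result: (1, -1) → (0, -1)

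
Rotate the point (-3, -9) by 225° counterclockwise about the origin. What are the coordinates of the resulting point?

Rotation matrix for 225°: [[cos 225°, -sin 225°], [sin 225°, cos 225°]] ≈ [[-0.707107, 0.707107], [-0.707107, -0.707107]]
[[-0.707107, 0.707107], [-0.707107, -0.707107]] × [-3, -9]ᵀ ≈ [-4.2426, 8.4853]ᵀ
Result: (-4.2426, 8.4853)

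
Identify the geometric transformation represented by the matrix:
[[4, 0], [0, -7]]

This matrix represents: non-uniform scaling by sx = 4, sy = -7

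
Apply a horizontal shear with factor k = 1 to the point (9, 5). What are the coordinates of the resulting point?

Shear matrix for horizontal shear with factor k = 1:
[[1, 1], [0, 1]]
Result: (9, 5) → (14, 5)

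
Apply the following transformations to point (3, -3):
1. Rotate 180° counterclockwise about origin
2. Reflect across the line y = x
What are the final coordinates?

Step 1: Rotate 180° → (-3, 3)
Step 2: Reflect across line y = x → (3, -3)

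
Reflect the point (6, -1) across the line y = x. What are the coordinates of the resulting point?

Reflection across line y = x: (6, -1) → (-1, 6)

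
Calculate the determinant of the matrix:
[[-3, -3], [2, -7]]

For a 2×2 matrix [[a, b], [c, d]], det = ad - bc
det = (-3)(-7) - (-3)(2) = 21 - -6 = 27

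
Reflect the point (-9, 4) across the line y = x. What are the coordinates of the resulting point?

Reflection across line y = x: (-9, 4) → (4, -9)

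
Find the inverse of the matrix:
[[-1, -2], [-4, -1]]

For [[a,b],[c,d]], inverse = (1/det)·[[d,-b],[-c,a]]
det = (-1)(-1) - (-2)(-4) = 1 - 8 = -7
Inverse = (1/-7)·[[-1, 2], [4, -1]]
= [[1/7, -2/7], [-4/7, 1/7]]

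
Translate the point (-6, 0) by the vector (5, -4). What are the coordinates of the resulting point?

Translation by (5, -4) (homogeneous matrix [[1, 0, 5], [0, 1, -4], [0, 0, 1]]):
x' = -6 + 5 = -1
y' = 0 + -4 = -4
Result: (-1, -4)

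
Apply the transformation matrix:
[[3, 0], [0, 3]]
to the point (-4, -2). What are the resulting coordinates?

Matrix multiplication:
[[3, 0], [0, 3]] × [-4, -2]ᵀ
= [(3)(-4) + (0)(-2), (0)(-4) + (3)(-2)]ᵀ
= [-12, -6]ᵀ
Result: (-12, -6)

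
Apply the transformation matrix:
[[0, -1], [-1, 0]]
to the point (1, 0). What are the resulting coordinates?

Matrix multiplication:
[[0, -1], [-1, 0]] × [1, 0]ᵀ
= [(0)(1) + (-1)(0), (-1)(1) + (0)(0)]ᵀ
= [0, -1]ᵀ
Result: (0, -1)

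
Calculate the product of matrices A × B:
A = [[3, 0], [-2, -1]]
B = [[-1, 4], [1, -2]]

Matrix multiplication:
C[0][0] = 3×-1 + 0×1 = -3
C[0][1] = 3×4 + 0×-2 = 12
C[1][0] = -2×-1 + -1×1 = 1
C[1][1] = -2×4 + -1×-2 = -6
Result: [[-3, 12], [1, -6]]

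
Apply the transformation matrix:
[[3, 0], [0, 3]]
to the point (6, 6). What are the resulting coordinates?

Matrix multiplication:
[[3, 0], [0, 3]] × [6, 6]ᵀ
= [(3)(6) + (0)(6), (0)(6) + (3)(6)]ᵀ
= [18, 18]ᵀ
Result: (18, 18)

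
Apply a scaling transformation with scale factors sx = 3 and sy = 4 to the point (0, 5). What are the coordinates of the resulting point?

Scaling matrix:
[[3, 0], [0, 4]]
Result: (0 × 3, 5 × 4) = (0, 20)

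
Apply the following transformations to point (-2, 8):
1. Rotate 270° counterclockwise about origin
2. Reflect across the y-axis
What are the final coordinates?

Step 1: Rotate 270° → (8, 2)
Step 2: Reflect across y-axis → (-8, 2)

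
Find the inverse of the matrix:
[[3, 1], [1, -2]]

For [[a,b],[c,d]], inverse = (1/det)·[[d,-b],[-c,a]]
det = (3)(-2) - (1)(1) = -6 - 1 = -7
Inverse = (1/-7)·[[-2, -1], [-1, 3]]
= [[2/7, 1/7], [1/7, -3/7]]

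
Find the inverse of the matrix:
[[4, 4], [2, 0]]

For [[a,b],[c,d]], inverse = (1/det)·[[d,-b],[-c,a]]
det = (4)(0) - (4)(2) = 0 - 8 = -8
Inverse = (1/-8)·[[0, -4], [-2, 4]]
= [[0, 1/2], [1/4, -1/2]]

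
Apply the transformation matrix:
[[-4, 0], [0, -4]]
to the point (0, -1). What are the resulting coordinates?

Matrix multiplication:
[[-4, 0], [0, -4]] × [0, -1]ᵀ
= [(-4)(0) + (0)(-1), (0)(0) + (-4)(-1)]ᵀ
= [0, 4]ᵀ
Result: (0, 4)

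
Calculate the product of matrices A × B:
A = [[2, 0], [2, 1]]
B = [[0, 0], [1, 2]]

Matrix multiplication:
C[0][0] = 2×0 + 0×1 = 0
C[0][1] = 2×0 + 0×2 = 0
C[1][0] = 2×0 + 1×1 = 1
C[1][1] = 2×0 + 1×2 = 2
Result: [[0, 0], [1, 2]]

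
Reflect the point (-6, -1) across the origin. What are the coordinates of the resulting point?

Reflection across origin: (-6, -1) → (6, 1)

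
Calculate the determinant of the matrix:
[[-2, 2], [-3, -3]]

For a 2×2 matrix [[a, b], [c, d]], det = ad - bc
det = (-2)(-3) - (2)(-3) = 6 - -6 = 12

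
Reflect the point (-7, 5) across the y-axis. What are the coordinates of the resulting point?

Reflection across y-axis: (-7, 5) → (7, 5)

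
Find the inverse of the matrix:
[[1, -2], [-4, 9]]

For [[a,b],[c,d]], inverse = (1/det)·[[d,-b],[-c,a]]
det = (1)(9) - (-2)(-4) = 9 - 8 = 1
Inverse = [[9, 2], [4, 1]]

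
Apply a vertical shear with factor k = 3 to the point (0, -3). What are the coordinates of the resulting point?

Shear matrix for vertical shear with factor k = 3:
[[1, 0], [3, 1]]
Result: (0, -3) → (0, -3)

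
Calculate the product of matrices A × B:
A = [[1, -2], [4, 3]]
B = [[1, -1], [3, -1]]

Matrix multiplication:
C[0][0] = 1×1 + -2×3 = -5
C[0][1] = 1×-1 + -2×-1 = 1
C[1][0] = 4×1 + 3×3 = 13
C[1][1] = 4×-1 + 3×-1 = -7
Result: [[-5, 1], [13, -7]]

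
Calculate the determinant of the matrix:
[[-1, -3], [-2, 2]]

For a 2×2 matrix [[a, b], [c, d]], det = ad - bc
det = (-1)(2) - (-3)(-2) = -2 - 6 = -8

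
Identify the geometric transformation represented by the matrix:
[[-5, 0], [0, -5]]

This matrix represents: uniform scaling by factor -5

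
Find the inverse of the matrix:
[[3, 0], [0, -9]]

For [[a,b],[c,d]], inverse = (1/det)·[[d,-b],[-c,a]]
det = (3)(-9) - (0)(0) = -27 - 0 = -27
Inverse = (1/-27)·[[-9, 0], [0, 3]]
= [[1/3, 0], [0, -1/9]]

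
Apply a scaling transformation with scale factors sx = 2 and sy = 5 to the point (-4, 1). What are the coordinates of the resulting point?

Scaling matrix:
[[2, 0], [0, 5]]
Result: (-4 × 2, 1 × 5) = (-8, 5)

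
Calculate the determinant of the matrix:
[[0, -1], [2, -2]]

For a 2×2 matrix [[a, b], [c, d]], det = ad - bc
det = (0)(-2) - (-1)(2) = 0 - -2 = 2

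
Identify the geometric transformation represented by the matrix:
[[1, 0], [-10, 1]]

This matrix represents: vertical shear with factor -10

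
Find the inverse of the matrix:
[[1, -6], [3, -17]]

For [[a,b],[c,d]], inverse = (1/det)·[[d,-b],[-c,a]]
det = (1)(-17) - (-6)(3) = -17 - -18 = 1
Inverse = [[-17, 6], [-3, 1]]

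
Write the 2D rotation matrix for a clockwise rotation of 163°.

Rotation matrix formula: [[cos θ, -sin θ], [sin θ, cos θ]]
A clockwise rotation by 163° is equivalent to a counterclockwise rotation by -163°.
For θ = -163°:
cos(-163°) = -0.9563
sin(-163°) = -0.2924
Result: [[-0.9563, 0.2924], [-0.2924, -0.9563]]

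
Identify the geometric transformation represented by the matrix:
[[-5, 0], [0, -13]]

This matrix represents: non-uniform scaling by sx = -5, sy = -13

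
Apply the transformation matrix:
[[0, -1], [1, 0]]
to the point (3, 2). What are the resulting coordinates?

Matrix multiplication:
[[0, -1], [1, 0]] × [3, 2]ᵀ
= [(0)(3) + (-1)(2), (1)(3) + (0)(2)]ᵀ
= [-2, 3]ᵀ
Result: (-2, 3)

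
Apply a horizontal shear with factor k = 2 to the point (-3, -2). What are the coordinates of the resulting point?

Shear matrix for horizontal shear with factor k = 2:
[[1, 2], [0, 1]]
Result: (-3, -2) → (-7, -2)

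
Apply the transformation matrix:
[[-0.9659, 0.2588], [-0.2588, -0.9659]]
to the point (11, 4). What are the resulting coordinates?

Matrix multiplication:
[[-0.9659, 0.2588], [-0.2588, -0.9659]] × [11, 4]ᵀ
= [(-0.9659)(11) + (0.2588)(4), (-0.2588)(11) + (-0.9659)(4)]ᵀ
= [-9.5897, -6.7104]ᵀ
Result: (-9.5897, -6.7104)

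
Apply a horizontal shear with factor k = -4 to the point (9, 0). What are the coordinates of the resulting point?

Shear matrix for horizontal shear with factor k = -4:
[[1, -4], [0, 1]]
Result: (9, 0) → (9, 0)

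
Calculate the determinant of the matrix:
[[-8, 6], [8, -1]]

For a 2×2 matrix [[a, b], [c, d]], det = ad - bc
det = (-8)(-1) - (6)(8) = 8 - 48 = -40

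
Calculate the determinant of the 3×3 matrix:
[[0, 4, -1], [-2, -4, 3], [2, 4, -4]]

Expansion along first row:
det = 0·det([[-4,3],[4,-4]]) - 4·det([[-2,3],[2,-4]]) + -1·det([[-2,-4],[2,4]])
    = 0·(-4·-4 - 3·4) - 4·(-2·-4 - 3·2) + -1·(-2·4 - -4·2)
    = 0·4 - 4·2 + -1·0
    = 0 + -8 + 0 = -8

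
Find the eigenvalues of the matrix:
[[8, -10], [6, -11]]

Characteristic equation: det(A - λI) = 0
λ² - (trace)λ + (det) = 0
trace = 8 + -11 = -3, det = (8)(-11) - (-10)(6) = -28
λ² - (-3)λ + (-28) = 0
λ = (-3 ± √((-3)² - 4·(-28))) / 2 = (-3 ± √121) / 2
Solving: λ = -7, 4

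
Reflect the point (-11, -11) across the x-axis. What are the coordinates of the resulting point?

Reflection across x-axis: (-11, -11) → (-11, 11)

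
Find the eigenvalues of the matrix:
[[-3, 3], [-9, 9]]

Characteristic equation: det(A - λI) = 0
λ² - (trace)λ + (det) = 0
trace = -3 + 9 = 6, det = (-3)(9) - (3)(-9) = 0
λ² - (6)λ + (0) = 0
λ = (6 ± √((6)² - 4·(0))) / 2 = (6 ± √36) / 2
Solving: λ = 0, 6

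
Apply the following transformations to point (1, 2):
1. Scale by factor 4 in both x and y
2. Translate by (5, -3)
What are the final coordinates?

Step 1: Scale (1, 2) by 4 → (4, 8)
Step 2: Translate by (5, -3) → (9, 5)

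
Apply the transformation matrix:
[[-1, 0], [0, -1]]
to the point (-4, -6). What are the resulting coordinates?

Matrix multiplication:
[[-1, 0], [0, -1]] × [-4, -6]ᵀ
= [(-1)(-4) + (0)(-6), (0)(-4) + (-1)(-6)]ᵀ
= [4, 6]ᵀ
Result: (4, 6)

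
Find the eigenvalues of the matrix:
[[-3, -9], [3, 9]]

Characteristic equation: det(A - λI) = 0
λ² - (trace)λ + (det) = 0
trace = -3 + 9 = 6, det = (-3)(9) - (-9)(3) = 0
λ² - (6)λ + (0) = 0
λ = (6 ± √((6)² - 4·(0))) / 2 = (6 ± √36) / 2
Solving: λ = 0, 6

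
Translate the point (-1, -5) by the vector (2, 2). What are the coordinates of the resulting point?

Translation by (2, 2) (homogeneous matrix [[1, 0, 2], [0, 1, 2], [0, 0, 1]]):
x' = -1 + 2 = 1
y' = -5 + 2 = -3
Result: (1, -3)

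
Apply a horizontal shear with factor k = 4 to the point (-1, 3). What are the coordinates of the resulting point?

Shear matrix for horizontal shear with factor k = 4:
[[1, 4], [0, 1]]
Result: (-1, 3) → (11, 3)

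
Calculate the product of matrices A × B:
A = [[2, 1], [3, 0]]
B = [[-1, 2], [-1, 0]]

Matrix multiplication:
C[0][0] = 2×-1 + 1×-1 = -3
C[0][1] = 2×2 + 1×0 = 4
C[1][0] = 3×-1 + 0×-1 = -3
C[1][1] = 3×2 + 0×0 = 6
Result: [[-3, 4], [-3, 6]]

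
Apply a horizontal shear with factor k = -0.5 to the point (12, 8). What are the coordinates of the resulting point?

Shear matrix for horizontal shear with factor k = -0.5:
[[1, -0.50], [0, 1]]
Result: (12, 8) → (8, 8)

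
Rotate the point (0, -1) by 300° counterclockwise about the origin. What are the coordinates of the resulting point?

Rotation matrix for 300°: [[cos 300°, -sin 300°], [sin 300°, cos 300°]] ≈ [[0.500000, 0.866025], [-0.866025, 0.500000]]
[[0.500000, 0.866025], [-0.866025, 0.500000]] × [0, -1]ᵀ ≈ [-0.8660, -0.5000]ᵀ
Result: (-0.8660, -0.5000)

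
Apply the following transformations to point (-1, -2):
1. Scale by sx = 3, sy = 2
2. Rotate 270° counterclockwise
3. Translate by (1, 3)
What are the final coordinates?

Step 1: Scale → (-3, -4)
Step 2: Rotate 270° → (-4, 3)
Step 3: Translate → (-3, 6)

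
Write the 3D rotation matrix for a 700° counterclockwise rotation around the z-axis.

Rotation matrix for counterclockwise 700° around z-axis:
cos(700°) = 0.9397, sin(700°) = -0.3420
Result: [[0.9397, 0.3420, 0], [-0.3420, 0.9397, 0], [0, 0, 1]]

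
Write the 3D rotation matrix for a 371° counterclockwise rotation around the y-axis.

Rotation matrix for counterclockwise 371° around y-axis:
cos(371°) = 0.9816, sin(371°) = 0.1908
Result: [[0.9816, 0, 0.1908], [0, 1, 0], [-0.1908, 0, 0.9816]]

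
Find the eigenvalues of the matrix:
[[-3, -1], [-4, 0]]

Characteristic equation: det(A - λI) = 0
λ² - (trace)λ + (det) = 0
trace = -3 + 0 = -3, det = (-3)(0) - (-1)(-4) = -4
λ² - (-3)λ + (-4) = 0
λ = (-3 ± √((-3)² - 4·(-4))) / 2 = (-3 ± √25) / 2
Solving: λ = -4, 1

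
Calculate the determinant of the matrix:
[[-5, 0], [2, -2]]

For a 2×2 matrix [[a, b], [c, d]], det = ad - bc
det = (-5)(-2) - (0)(2) = 10 - 0 = 10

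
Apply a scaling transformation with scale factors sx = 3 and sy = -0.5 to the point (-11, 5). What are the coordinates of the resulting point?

Scaling matrix:
[[3, 0], [0, -0.50]]
Result: (-11 × 3, 5 × -0.5) = (-33, -2.5)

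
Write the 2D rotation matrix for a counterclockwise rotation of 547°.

Rotation matrix formula: [[cos θ, -sin θ], [sin θ, cos θ]]
For θ = 547°:
cos(547°) = -0.9925
sin(547°) = -0.1219
Result: [[-0.9925, 0.1219], [-0.1219, -0.9925]]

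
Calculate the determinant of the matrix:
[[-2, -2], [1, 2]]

For a 2×2 matrix [[a, b], [c, d]], det = ad - bc
det = (-2)(2) - (-2)(1) = -4 - -2 = -2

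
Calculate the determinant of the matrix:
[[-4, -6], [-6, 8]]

For a 2×2 matrix [[a, b], [c, d]], det = ad - bc
det = (-4)(8) - (-6)(-6) = -32 - 36 = -68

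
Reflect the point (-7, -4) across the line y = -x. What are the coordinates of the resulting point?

Reflection across line y = -x: (-7, -4) → (4, 7)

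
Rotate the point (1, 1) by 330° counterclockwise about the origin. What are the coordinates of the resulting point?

Rotation matrix for 330°: [[cos 330°, -sin 330°], [sin 330°, cos 330°]] ≈ [[0.866025, 0.500000], [-0.500000, 0.866025]]
[[0.866025, 0.500000], [-0.500000, 0.866025]] × [1, 1]ᵀ ≈ [1.3660, 0.3660]ᵀ
Result: (1.3660, 0.3660)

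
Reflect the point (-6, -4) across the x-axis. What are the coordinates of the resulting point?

Reflection across x-axis: (-6, -4) → (-6, 4)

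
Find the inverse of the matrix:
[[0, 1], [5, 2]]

For [[a,b],[c,d]], inverse = (1/det)·[[d,-b],[-c,a]]
det = (0)(2) - (1)(5) = 0 - 5 = -5
Inverse = (1/-5)·[[2, -1], [-5, 0]]
= [[-2/5, 1/5], [1, 0]]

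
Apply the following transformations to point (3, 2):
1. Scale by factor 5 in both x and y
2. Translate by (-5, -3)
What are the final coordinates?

Step 1: Scale (3, 2) by 5 → (15, 10)
Step 2: Translate by (-5, -3) → (10, 7)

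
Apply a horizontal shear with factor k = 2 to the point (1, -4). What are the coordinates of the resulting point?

Shear matrix for horizontal shear with factor k = 2:
[[1, 2], [0, 1]]
Result: (1, -4) → (-7, -4)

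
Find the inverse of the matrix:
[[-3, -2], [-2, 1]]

For [[a,b],[c,d]], inverse = (1/det)·[[d,-b],[-c,a]]
det = (-3)(1) - (-2)(-2) = -3 - 4 = -7
Inverse = (1/-7)·[[1, 2], [2, -3]]
= [[-1/7, -2/7], [-2/7, 3/7]]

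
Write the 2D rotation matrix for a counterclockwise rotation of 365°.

Rotation matrix formula: [[cos θ, -sin θ], [sin θ, cos θ]]
For θ = 365°:
cos(365°) = 0.9962
sin(365°) = 0.0872
Result: [[0.9962, -0.0872], [0.0872, 0.9962]]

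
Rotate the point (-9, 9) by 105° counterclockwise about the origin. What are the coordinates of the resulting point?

Rotation matrix for 105°: [[cos 105°, -sin 105°], [sin 105°, cos 105°]] ≈ [[-0.258819, -0.965926], [0.965926, -0.258819]]
[[-0.258819, -0.965926], [0.965926, -0.258819]] × [-9, 9]ᵀ ≈ [-6.3640, -11.0227]ᵀ
Result: (-6.3640, -11.0227)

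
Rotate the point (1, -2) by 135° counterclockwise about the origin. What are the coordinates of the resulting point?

Rotation matrix for 135°: [[cos 135°, -sin 135°], [sin 135°, cos 135°]] ≈ [[-0.707107, -0.707107], [0.707107, -0.707107]]
[[-0.707107, -0.707107], [0.707107, -0.707107]] × [1, -2]ᵀ ≈ [0.7071, 2.1213]ᵀ
Result: (0.7071, 2.1213)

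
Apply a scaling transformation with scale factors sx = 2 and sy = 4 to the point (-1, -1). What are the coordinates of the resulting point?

Scaling matrix:
[[2, 0], [0, 4]]
Result: (-1 × 2, -1 × 4) = (-2, -4)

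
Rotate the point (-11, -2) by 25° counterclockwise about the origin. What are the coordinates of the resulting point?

Rotation matrix for 25°: [[cos 25°, -sin 25°], [sin 25°, cos 25°]] ≈ [[0.906308, -0.422618], [0.422618, 0.906308]]
[[0.906308, -0.422618], [0.422618, 0.906308]] × [-11, -2]ᵀ ≈ [-9.1241, -6.4614]ᵀ
Result: (-9.1241, -6.4614)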